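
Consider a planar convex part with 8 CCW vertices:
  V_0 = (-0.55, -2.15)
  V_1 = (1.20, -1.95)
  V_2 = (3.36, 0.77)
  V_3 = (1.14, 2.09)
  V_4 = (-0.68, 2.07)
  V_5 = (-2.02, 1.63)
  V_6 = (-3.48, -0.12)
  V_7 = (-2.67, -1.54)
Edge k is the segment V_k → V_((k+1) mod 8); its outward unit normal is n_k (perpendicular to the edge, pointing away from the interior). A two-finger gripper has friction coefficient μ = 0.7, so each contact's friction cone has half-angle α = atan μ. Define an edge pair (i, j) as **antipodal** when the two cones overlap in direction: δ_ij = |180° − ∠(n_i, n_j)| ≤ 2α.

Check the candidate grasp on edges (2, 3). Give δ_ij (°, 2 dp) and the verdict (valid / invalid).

δ = 148.63°, invalid

α = atan 0.7 = 34.99°;  2α = 69.98°
edge 2: e_2 = (-2.22, +1.32);  n_2 = (+0.5111, +0.8595)
edge 3: e_3 = (-1.82, -0.02);  n_3 = (-0.0110, +0.9999)
∠(n_2, n_3) = 31.37°
δ = |180° − 31.37°| = 148.63°
148.63° > 2α = 69.98°  →  invalid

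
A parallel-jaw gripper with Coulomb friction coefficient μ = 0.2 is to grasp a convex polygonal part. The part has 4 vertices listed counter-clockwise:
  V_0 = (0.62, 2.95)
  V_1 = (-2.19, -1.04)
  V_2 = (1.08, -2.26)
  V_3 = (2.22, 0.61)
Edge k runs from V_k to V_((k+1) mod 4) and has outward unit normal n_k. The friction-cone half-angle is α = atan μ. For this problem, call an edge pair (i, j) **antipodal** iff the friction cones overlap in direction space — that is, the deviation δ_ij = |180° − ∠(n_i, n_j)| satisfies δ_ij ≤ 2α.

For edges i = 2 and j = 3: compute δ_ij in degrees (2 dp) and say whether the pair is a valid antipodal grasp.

α = atan 0.2 = 11.31°;  2α = 22.62°
edge 2: e_2 = (+1.14, +2.87);  n_2 = (+0.9294, -0.3692)
edge 3: e_3 = (-1.60, +2.34);  n_3 = (+0.8255, +0.5644)
∠(n_2, n_3) = 56.03°
δ = |180° − 56.03°| = 123.97°
123.97° > 2α = 22.62°  →  invalid

δ = 123.97°, invalid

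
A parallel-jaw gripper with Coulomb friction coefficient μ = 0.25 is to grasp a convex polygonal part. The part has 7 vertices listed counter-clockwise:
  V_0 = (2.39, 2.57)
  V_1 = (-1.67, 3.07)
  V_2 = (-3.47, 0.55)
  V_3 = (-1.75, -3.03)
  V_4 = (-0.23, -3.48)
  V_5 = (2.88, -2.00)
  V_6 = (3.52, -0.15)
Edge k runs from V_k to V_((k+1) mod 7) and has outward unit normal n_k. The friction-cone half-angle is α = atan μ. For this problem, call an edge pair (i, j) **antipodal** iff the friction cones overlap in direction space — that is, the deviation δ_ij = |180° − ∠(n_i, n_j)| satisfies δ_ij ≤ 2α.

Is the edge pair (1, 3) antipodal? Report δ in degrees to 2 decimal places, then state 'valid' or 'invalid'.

δ = 70.95°, invalid

α = atan 0.25 = 14.04°;  2α = 28.07°
edge 1: e_1 = (-1.80, -2.52);  n_1 = (-0.8137, +0.5812)
edge 3: e_3 = (+1.52, -0.45);  n_3 = (-0.2839, -0.9589)
∠(n_1, n_3) = 109.05°
δ = |180° − 109.05°| = 70.95°
70.95° > 2α = 28.07°  →  invalid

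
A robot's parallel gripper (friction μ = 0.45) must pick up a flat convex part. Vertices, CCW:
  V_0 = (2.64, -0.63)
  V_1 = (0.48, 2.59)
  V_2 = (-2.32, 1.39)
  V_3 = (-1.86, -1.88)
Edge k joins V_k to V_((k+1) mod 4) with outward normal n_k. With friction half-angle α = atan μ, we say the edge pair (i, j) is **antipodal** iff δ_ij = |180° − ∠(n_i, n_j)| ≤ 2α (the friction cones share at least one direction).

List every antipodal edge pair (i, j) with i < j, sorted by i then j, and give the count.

α = atan 0.45 = 24.23°;  2α = 48.46°
n_0 = (+0.8305, +0.5571)
n_1 = (-0.3939, +0.9191)
n_2 = (-0.9903, -0.1393)
n_3 = (+0.2676, -0.9635)
  (0,1): δ = 100.66°  ·
  (0,2): δ = 25.85°  ✓
  (0,3): δ = 71.67°  ·
  (1,2): δ = 105.19°  ·
  (1,3): δ = 7.67°  ✓
  (2,3): δ = 82.48°  ·
antipodal pairs: 2

count = 2; pairs: (0,2), (1,3)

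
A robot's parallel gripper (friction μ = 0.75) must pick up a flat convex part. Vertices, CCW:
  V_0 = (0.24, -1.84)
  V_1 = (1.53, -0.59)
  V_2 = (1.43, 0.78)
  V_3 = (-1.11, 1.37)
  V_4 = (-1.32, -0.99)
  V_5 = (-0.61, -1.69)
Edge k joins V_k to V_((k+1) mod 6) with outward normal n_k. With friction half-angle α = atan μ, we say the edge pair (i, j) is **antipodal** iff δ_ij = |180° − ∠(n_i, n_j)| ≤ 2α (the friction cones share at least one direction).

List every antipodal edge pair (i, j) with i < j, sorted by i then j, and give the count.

count = 6; pairs: (0,2), (0,3), (1,3), (1,4), (2,4), (2,5)

α = atan 0.75 = 36.87°;  2α = 73.74°
n_0 = (+0.6959, -0.7182)
n_1 = (+0.9973, +0.0728)
n_2 = (+0.2263, +0.9741)
n_3 = (-0.9961, +0.0886)
n_4 = (-0.7021, -0.7121)
n_5 = (-0.1738, -0.9848)
  (0,1): δ = 129.92°  ·
  (0,2): δ = 57.17°  ✓
  (0,3): δ = 40.82°  ✓
  (0,4): δ = 91.31°  ·
  (0,5): δ = 125.89°  ·
  (1,2): δ = 107.25°  ·
  (1,3): δ = 9.26°  ✓
  (1,4): δ = 41.23°  ✓
  (1,5): δ = 75.82°  ·
  (2,3): δ = 82.01°  ·
  (2,4): δ = 31.52°  ✓
  (2,5): δ = 3.07°  ✓
  (3,4): δ = 129.51°  ·
  (3,5): δ = 94.92°  ·
  (4,5): δ = 145.41°  ·
antipodal pairs: 6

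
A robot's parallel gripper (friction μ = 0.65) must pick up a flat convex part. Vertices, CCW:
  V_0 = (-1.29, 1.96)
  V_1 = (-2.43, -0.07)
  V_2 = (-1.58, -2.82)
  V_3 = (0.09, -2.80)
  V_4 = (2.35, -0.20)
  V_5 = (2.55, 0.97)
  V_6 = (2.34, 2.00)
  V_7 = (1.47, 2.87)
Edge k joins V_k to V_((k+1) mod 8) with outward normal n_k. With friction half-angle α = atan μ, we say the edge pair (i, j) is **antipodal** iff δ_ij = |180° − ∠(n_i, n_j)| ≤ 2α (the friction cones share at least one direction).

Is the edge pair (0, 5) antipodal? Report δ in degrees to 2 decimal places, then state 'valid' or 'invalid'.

δ = 40.84°, valid

α = atan 0.65 = 33.02°;  2α = 66.05°
edge 0: e_0 = (-1.14, -2.03);  n_0 = (-0.8719, +0.4896)
edge 5: e_5 = (-0.21, +1.03);  n_5 = (+0.9798, +0.1998)
∠(n_0, n_5) = 139.16°
δ = |180° − 139.16°| = 40.84°
40.84° ≤ 2α = 66.05°  →  valid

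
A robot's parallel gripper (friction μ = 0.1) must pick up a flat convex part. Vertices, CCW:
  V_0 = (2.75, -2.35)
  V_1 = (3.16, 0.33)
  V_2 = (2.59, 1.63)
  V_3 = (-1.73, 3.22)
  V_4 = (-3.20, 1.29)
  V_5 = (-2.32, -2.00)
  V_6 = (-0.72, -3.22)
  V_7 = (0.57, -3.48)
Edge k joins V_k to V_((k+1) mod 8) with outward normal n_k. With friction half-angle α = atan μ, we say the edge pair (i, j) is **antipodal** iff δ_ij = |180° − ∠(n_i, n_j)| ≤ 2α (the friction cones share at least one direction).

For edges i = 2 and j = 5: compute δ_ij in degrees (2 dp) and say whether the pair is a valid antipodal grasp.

δ = 17.12°, invalid

α = atan 0.1 = 5.71°;  2α = 11.42°
edge 2: e_2 = (-4.32, +1.59);  n_2 = (+0.3454, +0.9385)
edge 5: e_5 = (+1.60, -1.22);  n_5 = (-0.6063, -0.7952)
∠(n_2, n_5) = 162.88°
δ = |180° − 162.88°| = 17.12°
17.12° > 2α = 11.42°  →  invalid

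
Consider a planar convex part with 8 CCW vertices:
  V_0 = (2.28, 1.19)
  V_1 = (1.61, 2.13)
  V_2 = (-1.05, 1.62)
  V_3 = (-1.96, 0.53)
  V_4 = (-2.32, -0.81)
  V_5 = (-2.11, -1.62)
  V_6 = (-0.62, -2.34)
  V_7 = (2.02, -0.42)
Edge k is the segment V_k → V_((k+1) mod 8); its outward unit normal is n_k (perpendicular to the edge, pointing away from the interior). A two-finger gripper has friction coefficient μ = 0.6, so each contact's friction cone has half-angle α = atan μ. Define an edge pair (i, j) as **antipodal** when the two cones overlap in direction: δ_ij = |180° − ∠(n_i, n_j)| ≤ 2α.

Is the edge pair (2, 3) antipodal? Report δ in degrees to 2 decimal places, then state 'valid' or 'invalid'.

δ = 155.18°, invalid

α = atan 0.6 = 30.96°;  2α = 61.93°
edge 2: e_2 = (-0.91, -1.09);  n_2 = (-0.7676, +0.6409)
edge 3: e_3 = (-0.36, -1.34);  n_3 = (-0.9658, +0.2595)
∠(n_2, n_3) = 24.82°
δ = |180° − 24.82°| = 155.18°
155.18° > 2α = 61.93°  →  invalid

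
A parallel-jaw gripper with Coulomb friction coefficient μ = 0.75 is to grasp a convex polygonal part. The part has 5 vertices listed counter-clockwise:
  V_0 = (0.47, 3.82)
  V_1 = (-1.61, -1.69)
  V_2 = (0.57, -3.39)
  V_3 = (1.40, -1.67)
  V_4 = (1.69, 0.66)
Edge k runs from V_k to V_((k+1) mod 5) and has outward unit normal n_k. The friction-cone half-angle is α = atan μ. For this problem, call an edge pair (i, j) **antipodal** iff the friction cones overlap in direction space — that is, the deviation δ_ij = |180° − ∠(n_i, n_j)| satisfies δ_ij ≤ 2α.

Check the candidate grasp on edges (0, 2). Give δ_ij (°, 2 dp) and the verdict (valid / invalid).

α = atan 0.75 = 36.87°;  2α = 73.74°
edge 0: e_0 = (-2.08, -5.51);  n_0 = (-0.9356, +0.3532)
edge 2: e_2 = (+0.83, +1.72);  n_2 = (+0.9006, -0.4346)
∠(n_0, n_2) = 174.92°
δ = |180° − 174.92°| = 5.08°
5.08° ≤ 2α = 73.74°  →  valid

δ = 5.08°, valid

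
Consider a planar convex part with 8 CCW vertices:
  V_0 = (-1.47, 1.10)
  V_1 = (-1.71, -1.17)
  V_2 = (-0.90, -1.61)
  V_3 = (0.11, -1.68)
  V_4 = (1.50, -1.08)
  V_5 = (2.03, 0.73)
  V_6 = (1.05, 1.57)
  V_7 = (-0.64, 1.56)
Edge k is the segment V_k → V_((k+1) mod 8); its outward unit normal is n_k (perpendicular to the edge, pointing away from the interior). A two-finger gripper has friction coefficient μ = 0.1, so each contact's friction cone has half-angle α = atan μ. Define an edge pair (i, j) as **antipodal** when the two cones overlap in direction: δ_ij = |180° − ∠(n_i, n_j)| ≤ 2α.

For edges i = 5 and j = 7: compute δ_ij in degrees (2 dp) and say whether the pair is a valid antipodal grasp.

α = atan 0.1 = 5.71°;  2α = 11.42°
edge 5: e_5 = (-0.98, +0.84);  n_5 = (+0.6508, +0.7593)
edge 7: e_7 = (-0.83, -0.46);  n_7 = (-0.4847, +0.8747)
∠(n_5, n_7) = 69.60°
δ = |180° − 69.60°| = 110.40°
110.40° > 2α = 11.42°  →  invalid

δ = 110.40°, invalid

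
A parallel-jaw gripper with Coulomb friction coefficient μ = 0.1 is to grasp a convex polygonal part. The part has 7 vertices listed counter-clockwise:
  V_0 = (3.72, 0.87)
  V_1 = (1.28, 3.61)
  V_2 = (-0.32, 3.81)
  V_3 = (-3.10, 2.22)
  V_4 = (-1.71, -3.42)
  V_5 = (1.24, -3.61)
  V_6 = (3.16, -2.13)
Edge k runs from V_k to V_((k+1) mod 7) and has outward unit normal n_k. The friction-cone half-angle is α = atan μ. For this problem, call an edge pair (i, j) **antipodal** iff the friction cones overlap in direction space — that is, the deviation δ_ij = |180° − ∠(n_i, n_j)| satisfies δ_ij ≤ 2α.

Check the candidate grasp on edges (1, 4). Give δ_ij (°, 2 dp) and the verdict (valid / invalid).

α = atan 0.1 = 5.71°;  2α = 11.42°
edge 1: e_1 = (-1.60, +0.20);  n_1 = (+0.1240, +0.9923)
edge 4: e_4 = (+2.95, -0.19);  n_4 = (-0.0643, -0.9979)
∠(n_1, n_4) = 176.56°
δ = |180° − 176.56°| = 3.44°
3.44° ≤ 2α = 11.42°  →  valid

δ = 3.44°, valid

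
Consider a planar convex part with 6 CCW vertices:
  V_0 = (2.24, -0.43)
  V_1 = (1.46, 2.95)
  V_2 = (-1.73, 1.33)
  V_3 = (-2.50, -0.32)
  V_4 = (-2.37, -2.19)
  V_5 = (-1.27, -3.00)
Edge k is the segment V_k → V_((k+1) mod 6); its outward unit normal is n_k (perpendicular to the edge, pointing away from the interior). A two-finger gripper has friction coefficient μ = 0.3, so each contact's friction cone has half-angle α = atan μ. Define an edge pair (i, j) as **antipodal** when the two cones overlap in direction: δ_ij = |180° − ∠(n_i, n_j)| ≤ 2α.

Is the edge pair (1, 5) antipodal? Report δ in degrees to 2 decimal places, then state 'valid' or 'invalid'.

δ = 9.29°, valid

α = atan 0.3 = 16.70°;  2α = 33.40°
edge 1: e_1 = (-3.19, -1.62);  n_1 = (-0.4528, +0.8916)
edge 5: e_5 = (+3.51, +2.57);  n_5 = (+0.5908, -0.8068)
∠(n_1, n_5) = 170.71°
δ = |180° − 170.71°| = 9.29°
9.29° ≤ 2α = 33.40°  →  valid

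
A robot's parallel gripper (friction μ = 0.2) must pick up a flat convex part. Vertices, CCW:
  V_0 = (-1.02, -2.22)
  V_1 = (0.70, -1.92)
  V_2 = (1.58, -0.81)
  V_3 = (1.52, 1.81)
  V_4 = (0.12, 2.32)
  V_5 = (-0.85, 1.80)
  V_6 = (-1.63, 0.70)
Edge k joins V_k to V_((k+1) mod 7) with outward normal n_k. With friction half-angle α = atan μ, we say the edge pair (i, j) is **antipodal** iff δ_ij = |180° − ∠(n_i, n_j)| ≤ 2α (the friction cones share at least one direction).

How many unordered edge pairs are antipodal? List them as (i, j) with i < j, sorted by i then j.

count = 3; pairs: (0,4), (1,5), (2,6)

α = atan 0.2 = 11.31°;  2α = 22.62°
n_0 = (+0.1718, -0.9851)
n_1 = (+0.7836, -0.6212)
n_2 = (+0.9997, +0.0229)
n_3 = (+0.3423, +0.9396)
n_4 = (-0.4725, +0.8813)
n_5 = (-0.8157, +0.5784)
n_6 = (-0.9789, -0.2045)
  (0,1): δ = 138.30°  ·
  (0,2): δ = 98.58°  ·
  (0,3): δ = 29.91°  ·
  (0,4): δ = 18.30°  ✓
  (0,5): δ = 44.77°  ·
  (0,6): δ = 91.91°  ·
  (1,2): δ = 140.28°  ·
  (1,3): δ = 71.61°  ·
  (1,4): δ = 23.40°  ·
  (1,5): δ = 3.07°  ✓
  (1,6): δ = 50.21°  ·
  (2,3): δ = 111.33°  ·
  (2,4): δ = 63.12°  ·
  (2,5): δ = 36.65°  ·
  (2,6): δ = 10.49°  ✓
  (3,4): δ = 131.79°  ·
  (3,5): δ = 105.32°  ·
  (3,6): δ = 58.18°  ·
  (4,5): δ = 153.54°  ·
  (4,6): δ = 106.40°  ·
  (5,6): δ = 132.86°  ·
antipodal pairs: 3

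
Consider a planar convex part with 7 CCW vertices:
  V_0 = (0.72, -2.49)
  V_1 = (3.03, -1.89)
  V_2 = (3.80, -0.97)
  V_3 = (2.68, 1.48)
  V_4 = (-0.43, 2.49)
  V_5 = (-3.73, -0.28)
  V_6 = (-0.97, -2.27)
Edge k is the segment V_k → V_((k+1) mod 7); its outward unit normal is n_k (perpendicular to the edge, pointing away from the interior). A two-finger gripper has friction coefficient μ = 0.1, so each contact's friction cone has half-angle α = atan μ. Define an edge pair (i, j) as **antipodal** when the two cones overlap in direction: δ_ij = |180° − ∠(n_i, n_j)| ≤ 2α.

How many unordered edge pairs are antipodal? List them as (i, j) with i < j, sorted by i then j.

count = 2; pairs: (1,4), (3,6)

α = atan 0.1 = 5.71°;  2α = 11.42°
n_0 = (+0.2514, -0.9679)
n_1 = (+0.7669, -0.6418)
n_2 = (+0.9095, +0.4158)
n_3 = (+0.3089, +0.9511)
n_4 = (-0.6429, +0.7659)
n_5 = (-0.5848, -0.8111)
n_6 = (-0.1291, -0.9916)
  (0,1): δ = 144.49°  ·
  (0,2): δ = 79.99°  ·
  (0,3): δ = 32.55°  ·
  (0,4): δ = 25.45°  ·
  (0,5): δ = 129.65°  ·
  (0,6): δ = 158.02°  ·
  (1,2): δ = 115.50°  ·
  (1,3): δ = 68.06°  ·
  (1,4): δ = 10.06°  ✓
  (1,5): δ = 94.14°  ·
  (1,6): δ = 122.51°  ·
  (2,3): δ = 132.56°  ·
  (2,4): δ = 74.56°  ·
  (2,5): δ = 29.64°  ·
  (2,6): δ = 58.02°  ·
  (3,4): δ = 122.00°  ·
  (3,5): δ = 17.80°  ·
  (3,6): δ = 10.57°  ✓
  (4,5): δ = 75.80°  ·
  (4,6): δ = 47.43°  ·
  (5,6): δ = 151.62°  ·
antipodal pairs: 2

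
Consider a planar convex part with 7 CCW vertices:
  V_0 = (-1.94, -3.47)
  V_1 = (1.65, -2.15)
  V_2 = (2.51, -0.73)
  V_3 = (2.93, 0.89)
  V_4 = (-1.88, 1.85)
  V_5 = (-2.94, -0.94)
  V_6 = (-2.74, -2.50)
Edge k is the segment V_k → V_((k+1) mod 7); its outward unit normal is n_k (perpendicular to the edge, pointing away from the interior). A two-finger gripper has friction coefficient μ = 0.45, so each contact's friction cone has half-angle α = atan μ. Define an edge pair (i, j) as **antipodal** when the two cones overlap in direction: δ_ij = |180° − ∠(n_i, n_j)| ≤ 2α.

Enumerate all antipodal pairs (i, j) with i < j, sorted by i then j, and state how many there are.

count = 6; pairs: (0,3), (1,4), (1,5), (2,4), (2,5), (3,6)

α = atan 0.45 = 24.23°;  2α = 48.46°
n_0 = (+0.3451, -0.9386)
n_1 = (+0.8554, -0.5180)
n_2 = (+0.9680, -0.2510)
n_3 = (+0.1957, +0.9807)
n_4 = (-0.9348, +0.3552)
n_5 = (-0.9919, -0.1272)
n_6 = (-0.7715, -0.6363)
  (0,1): δ = 141.39°  ·
  (0,2): δ = 124.72°  ·
  (0,3): δ = 31.47°  ✓
  (0,4): δ = 49.01°  ·
  (0,5): δ = 77.12°  ·
  (0,6): δ = 109.33°  ·
  (1,2): δ = 163.33°  ·
  (1,3): δ = 70.09°  ·
  (1,4): δ = 10.40°  ✓
  (1,5): δ = 38.51°  ✓
  (1,6): δ = 70.71°  ·
  (2,3): δ = 86.75°  ·
  (2,4): δ = 6.27°  ✓
  (2,5): δ = 21.84°  ✓
  (2,6): δ = 54.05°  ·
  (3,4): δ = 99.52°  ·
  (3,5): δ = 71.41°  ·
  (3,6): δ = 39.20°  ✓
  (4,5): δ = 151.89°  ·
  (4,6): δ = 119.68°  ·
  (5,6): δ = 147.79°  ·
antipodal pairs: 6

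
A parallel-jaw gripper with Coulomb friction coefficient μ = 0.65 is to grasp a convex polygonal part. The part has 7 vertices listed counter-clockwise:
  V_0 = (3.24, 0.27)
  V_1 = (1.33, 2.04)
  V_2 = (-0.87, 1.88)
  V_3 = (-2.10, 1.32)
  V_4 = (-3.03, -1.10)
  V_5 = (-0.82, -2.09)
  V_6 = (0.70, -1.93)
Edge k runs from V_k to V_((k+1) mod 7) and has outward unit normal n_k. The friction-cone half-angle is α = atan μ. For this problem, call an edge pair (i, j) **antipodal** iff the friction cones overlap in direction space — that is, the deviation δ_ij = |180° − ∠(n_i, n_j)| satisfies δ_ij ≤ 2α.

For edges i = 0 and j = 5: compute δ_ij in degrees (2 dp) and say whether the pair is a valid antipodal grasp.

α = atan 0.65 = 33.02°;  2α = 66.05°
edge 0: e_0 = (-1.91, +1.77);  n_0 = (+0.6797, +0.7335)
edge 5: e_5 = (+1.52, +0.16);  n_5 = (+0.1047, -0.9945)
∠(n_0, n_5) = 131.17°
δ = |180° − 131.17°| = 48.83°
48.83° ≤ 2α = 66.05°  →  valid

δ = 48.83°, valid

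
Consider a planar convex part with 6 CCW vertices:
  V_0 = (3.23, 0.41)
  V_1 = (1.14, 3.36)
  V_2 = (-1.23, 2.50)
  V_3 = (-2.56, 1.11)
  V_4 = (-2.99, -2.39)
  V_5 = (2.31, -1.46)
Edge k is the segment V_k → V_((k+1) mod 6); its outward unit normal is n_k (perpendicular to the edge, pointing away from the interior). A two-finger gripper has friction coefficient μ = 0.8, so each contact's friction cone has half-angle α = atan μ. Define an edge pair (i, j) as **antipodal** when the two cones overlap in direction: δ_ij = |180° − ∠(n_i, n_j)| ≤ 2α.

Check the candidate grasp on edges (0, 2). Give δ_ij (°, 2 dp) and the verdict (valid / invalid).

α = atan 0.8 = 38.66°;  2α = 77.32°
edge 0: e_0 = (-2.09, +2.95);  n_0 = (+0.8160, +0.5781)
edge 2: e_2 = (-1.33, -1.39);  n_2 = (-0.7225, +0.6913)
∠(n_0, n_2) = 100.95°
δ = |180° − 100.95°| = 79.05°
79.05° > 2α = 77.32°  →  invalid

δ = 79.05°, invalid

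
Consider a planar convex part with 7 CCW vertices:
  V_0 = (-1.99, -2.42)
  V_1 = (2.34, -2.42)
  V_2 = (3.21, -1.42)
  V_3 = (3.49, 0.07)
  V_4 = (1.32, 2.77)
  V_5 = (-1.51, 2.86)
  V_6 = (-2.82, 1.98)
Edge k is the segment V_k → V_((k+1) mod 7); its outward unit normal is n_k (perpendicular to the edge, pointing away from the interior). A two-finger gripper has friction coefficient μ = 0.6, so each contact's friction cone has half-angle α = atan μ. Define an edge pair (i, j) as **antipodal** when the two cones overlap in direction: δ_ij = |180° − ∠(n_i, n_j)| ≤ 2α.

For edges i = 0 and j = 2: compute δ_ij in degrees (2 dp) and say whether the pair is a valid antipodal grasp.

δ = 100.64°, invalid

α = atan 0.6 = 30.96°;  2α = 61.93°
edge 0: e_0 = (+4.33, +0.00);  n_0 = (+0.0000, -1.0000)
edge 2: e_2 = (+0.28, +1.49);  n_2 = (+0.9828, -0.1847)
∠(n_0, n_2) = 79.36°
δ = |180° − 79.36°| = 100.64°
100.64° > 2α = 61.93°  →  invalid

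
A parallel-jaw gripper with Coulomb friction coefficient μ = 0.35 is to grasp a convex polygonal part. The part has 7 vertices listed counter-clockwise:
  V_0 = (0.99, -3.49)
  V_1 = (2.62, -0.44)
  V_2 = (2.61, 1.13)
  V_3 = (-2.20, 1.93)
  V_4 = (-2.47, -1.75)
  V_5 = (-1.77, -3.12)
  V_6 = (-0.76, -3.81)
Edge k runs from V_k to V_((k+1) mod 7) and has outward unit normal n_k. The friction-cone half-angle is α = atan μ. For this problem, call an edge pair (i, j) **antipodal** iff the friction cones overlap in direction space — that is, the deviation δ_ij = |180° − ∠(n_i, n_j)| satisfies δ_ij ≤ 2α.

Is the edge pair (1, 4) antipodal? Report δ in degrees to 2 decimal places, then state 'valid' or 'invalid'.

δ = 26.70°, valid

α = atan 0.35 = 19.29°;  2α = 38.58°
edge 1: e_1 = (-0.01, +1.57);  n_1 = (+1.0000, +0.0064)
edge 4: e_4 = (+0.70, -1.37);  n_4 = (-0.8905, -0.4550)
∠(n_1, n_4) = 153.30°
δ = |180° − 153.30°| = 26.70°
26.70° ≤ 2α = 38.58°  →  valid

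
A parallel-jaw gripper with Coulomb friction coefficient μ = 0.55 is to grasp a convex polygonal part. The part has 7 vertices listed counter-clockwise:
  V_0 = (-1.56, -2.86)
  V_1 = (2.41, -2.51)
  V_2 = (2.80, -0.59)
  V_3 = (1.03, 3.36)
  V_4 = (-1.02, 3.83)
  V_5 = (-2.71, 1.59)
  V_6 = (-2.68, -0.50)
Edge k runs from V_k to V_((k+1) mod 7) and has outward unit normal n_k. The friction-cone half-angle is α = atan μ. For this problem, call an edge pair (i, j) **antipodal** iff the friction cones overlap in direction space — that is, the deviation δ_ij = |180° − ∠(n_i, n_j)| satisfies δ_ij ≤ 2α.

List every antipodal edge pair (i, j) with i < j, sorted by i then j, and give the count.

α = atan 0.55 = 28.81°;  2α = 57.62°
n_0 = (+0.0878, -0.9961)
n_1 = (+0.9800, -0.1991)
n_2 = (+0.9126, +0.4089)
n_3 = (+0.2235, +0.9747)
n_4 = (-0.7983, +0.6023)
n_5 = (-0.9999, -0.0144)
n_6 = (-0.9034, -0.4287)
  (0,1): δ = 106.52°  ·
  (0,2): δ = 70.90°  ·
  (0,3): δ = 17.95°  ✓
  (0,4): δ = 47.93°  ✓
  (0,5): δ = 85.78°  ·
  (0,6): δ = 110.35°  ·
  (1,2): δ = 144.38°  ·
  (1,3): δ = 91.43°  ·
  (1,4): δ = 25.55°  ✓
  (1,5): δ = 12.30°  ✓
  (1,6): δ = 36.87°  ✓
  (2,3): δ = 127.05°  ·
  (2,4): δ = 61.17°  ·
  (2,5): δ = 23.31°  ✓
  (2,6): δ = 1.25°  ✓
  (3,4): δ = 114.12°  ·
  (3,5): δ = 76.26°  ·
  (3,6): δ = 51.70°  ✓
  (4,5): δ = 142.14°  ·
  (4,6): δ = 117.58°  ·
  (5,6): δ = 155.43°  ·
antipodal pairs: 8

count = 8; pairs: (0,3), (0,4), (1,4), (1,5), (1,6), (2,5), (2,6), (3,6)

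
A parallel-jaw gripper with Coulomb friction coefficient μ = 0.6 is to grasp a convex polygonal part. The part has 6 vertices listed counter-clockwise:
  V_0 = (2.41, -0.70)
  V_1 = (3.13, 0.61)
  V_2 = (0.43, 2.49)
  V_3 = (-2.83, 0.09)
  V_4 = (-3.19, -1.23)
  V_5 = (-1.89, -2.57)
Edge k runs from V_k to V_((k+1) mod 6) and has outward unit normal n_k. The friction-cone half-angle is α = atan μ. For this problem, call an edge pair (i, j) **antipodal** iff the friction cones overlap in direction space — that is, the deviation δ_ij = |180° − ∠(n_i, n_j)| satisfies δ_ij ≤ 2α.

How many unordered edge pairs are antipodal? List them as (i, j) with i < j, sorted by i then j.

count = 6; pairs: (0,2), (0,3), (1,4), (1,5), (2,5), (3,5)

α = atan 0.6 = 30.96°;  2α = 61.93°
n_0 = (+0.8764, -0.4817)
n_1 = (+0.5714, +0.8207)
n_2 = (-0.5929, +0.8053)
n_3 = (-0.9648, +0.2631)
n_4 = (-0.7177, -0.6963)
n_5 = (+0.3988, -0.9170)
  (0,1): δ = 96.06°  ·
  (0,2): δ = 24.85°  ✓
  (0,3): δ = 13.54°  ✓
  (0,4): δ = 72.93°  ·
  (0,5): δ = 142.30°  ·
  (1,2): δ = 108.79°  ·
  (1,3): δ = 70.41°  ·
  (1,4): δ = 11.02°  ✓
  (1,5): δ = 58.35°  ✓
  (2,3): δ = 141.62°  ·
  (2,4): δ = 82.23°  ·
  (2,5): δ = 12.86°  ✓
  (3,4): δ = 120.61°  ·
  (3,5): δ = 51.24°  ✓
  (4,5): δ = 110.63°  ·
antipodal pairs: 6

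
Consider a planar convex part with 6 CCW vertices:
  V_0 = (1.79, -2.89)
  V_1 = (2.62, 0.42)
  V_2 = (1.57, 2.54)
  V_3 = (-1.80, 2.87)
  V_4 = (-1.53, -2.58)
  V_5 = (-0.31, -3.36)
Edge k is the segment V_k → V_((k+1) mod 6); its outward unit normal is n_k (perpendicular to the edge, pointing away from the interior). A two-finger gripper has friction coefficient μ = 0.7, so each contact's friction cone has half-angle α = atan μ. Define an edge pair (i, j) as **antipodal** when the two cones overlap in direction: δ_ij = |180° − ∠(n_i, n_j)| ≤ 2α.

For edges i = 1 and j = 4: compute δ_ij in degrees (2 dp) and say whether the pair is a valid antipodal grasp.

α = atan 0.7 = 34.99°;  2α = 69.98°
edge 1: e_1 = (-1.05, +2.12);  n_1 = (+0.8961, +0.4438)
edge 4: e_4 = (+1.22, -0.78);  n_4 = (-0.5387, -0.8425)
∠(n_1, n_4) = 148.94°
δ = |180° − 148.94°| = 31.06°
31.06° ≤ 2α = 69.98°  →  valid

δ = 31.06°, valid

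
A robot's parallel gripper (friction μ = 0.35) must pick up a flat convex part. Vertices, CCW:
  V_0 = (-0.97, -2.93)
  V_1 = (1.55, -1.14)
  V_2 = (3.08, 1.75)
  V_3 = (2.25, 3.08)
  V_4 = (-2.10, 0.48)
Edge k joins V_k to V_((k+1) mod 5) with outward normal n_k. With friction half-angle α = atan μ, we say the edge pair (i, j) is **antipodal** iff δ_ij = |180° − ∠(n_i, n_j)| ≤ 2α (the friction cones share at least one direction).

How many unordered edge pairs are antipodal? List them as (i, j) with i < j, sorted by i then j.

count = 3; pairs: (0,3), (1,3), (2,4)

α = atan 0.35 = 19.29°;  2α = 38.58°
n_0 = (+0.5791, -0.8153)
n_1 = (+0.8838, -0.4679)
n_2 = (+0.8484, +0.5294)
n_3 = (-0.5130, +0.8584)
n_4 = (-0.9492, -0.3146)
  (0,1): δ = 153.28°  ·
  (0,2): δ = 93.42°  ·
  (0,3): δ = 4.52°  ✓
  (0,4): δ = 72.95°  ·
  (1,2): δ = 120.14°  ·
  (1,3): δ = 31.24°  ✓
  (1,4): δ = 46.23°  ·
  (2,3): δ = 91.10°  ·
  (2,4): δ = 13.63°  ✓
  (3,4): δ = 102.53°  ·
antipodal pairs: 3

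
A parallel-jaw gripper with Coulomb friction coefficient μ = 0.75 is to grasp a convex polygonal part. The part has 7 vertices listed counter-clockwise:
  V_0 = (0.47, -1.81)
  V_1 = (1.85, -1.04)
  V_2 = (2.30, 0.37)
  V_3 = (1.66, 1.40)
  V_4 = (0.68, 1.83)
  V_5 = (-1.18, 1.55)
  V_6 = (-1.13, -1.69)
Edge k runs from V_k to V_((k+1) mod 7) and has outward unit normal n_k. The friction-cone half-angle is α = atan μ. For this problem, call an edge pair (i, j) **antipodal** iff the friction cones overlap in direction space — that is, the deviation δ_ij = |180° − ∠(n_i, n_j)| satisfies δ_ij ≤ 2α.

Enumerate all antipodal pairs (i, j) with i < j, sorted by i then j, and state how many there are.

count = 10; pairs: (0,3), (0,4), (0,5), (1,4), (1,5), (2,5), (2,6), (3,5), (3,6), (4,6)

α = atan 0.75 = 36.87°;  2α = 73.74°
n_0 = (+0.4873, -0.8733)
n_1 = (+0.9527, -0.3040)
n_2 = (+0.8494, +0.5278)
n_3 = (+0.4018, +0.9157)
n_4 = (-0.1489, +0.9889)
n_5 = (-0.9999, -0.0154)
n_6 = (-0.0748, -0.9972)
  (0,1): δ = 136.86°  ·
  (0,2): δ = 87.31°  ·
  (0,3): δ = 52.85°  ✓
  (0,4): δ = 20.60°  ✓
  (0,5): δ = 61.72°  ✓
  (0,6): δ = 146.55°  ·
  (1,2): δ = 130.44°  ·
  (1,3): δ = 95.99°  ·
  (1,4): δ = 63.74°  ✓
  (1,5): δ = 18.58°  ✓
  (1,6): δ = 103.41°  ·
  (2,3): δ = 145.55°  ·
  (2,4): δ = 113.29°  ·
  (2,5): δ = 30.97°  ✓
  (2,6): δ = 53.86°  ✓
  (3,4): δ = 147.75°  ·
  (3,5): δ = 65.43°  ✓
  (3,6): δ = 19.40°  ✓
  (4,5): δ = 97.68°  ·
  (4,6): δ = 12.85°  ✓
  (5,6): δ = 95.17°  ·
antipodal pairs: 10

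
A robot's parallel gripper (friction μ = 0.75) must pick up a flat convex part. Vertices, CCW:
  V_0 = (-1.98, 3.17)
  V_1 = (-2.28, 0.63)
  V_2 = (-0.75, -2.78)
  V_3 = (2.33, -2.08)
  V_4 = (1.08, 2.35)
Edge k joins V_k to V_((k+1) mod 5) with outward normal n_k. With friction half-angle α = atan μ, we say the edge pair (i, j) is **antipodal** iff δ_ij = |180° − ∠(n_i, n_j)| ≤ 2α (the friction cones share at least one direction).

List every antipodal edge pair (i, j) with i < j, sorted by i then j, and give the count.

count = 5; pairs: (0,2), (0,3), (1,3), (1,4), (2,4)

α = atan 0.75 = 36.87°;  2α = 73.74°
n_0 = (-0.9931, +0.1173)
n_1 = (-0.9124, -0.4094)
n_2 = (+0.2216, -0.9751)
n_3 = (+0.9624, +0.2716)
n_4 = (+0.2588, +0.9659)
  (0,1): δ = 149.10°  ·
  (0,2): δ = 70.46°  ✓
  (0,3): δ = 22.49°  ✓
  (0,4): δ = 81.73°  ·
  (1,2): δ = 101.36°  ·
  (1,3): δ = 8.41°  ✓
  (1,4): δ = 50.83°  ✓
  (2,3): δ = 87.05°  ·
  (2,4): δ = 27.81°  ✓
  (3,4): δ = 120.76°  ·
antipodal pairs: 5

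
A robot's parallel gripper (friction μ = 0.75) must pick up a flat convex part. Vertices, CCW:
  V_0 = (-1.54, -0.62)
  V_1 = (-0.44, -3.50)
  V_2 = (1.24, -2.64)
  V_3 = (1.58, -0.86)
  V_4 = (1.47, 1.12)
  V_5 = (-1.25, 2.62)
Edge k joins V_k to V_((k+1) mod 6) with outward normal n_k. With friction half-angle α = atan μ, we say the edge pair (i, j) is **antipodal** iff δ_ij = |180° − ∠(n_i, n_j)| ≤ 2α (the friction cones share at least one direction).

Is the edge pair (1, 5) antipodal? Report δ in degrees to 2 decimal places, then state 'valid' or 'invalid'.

α = atan 0.75 = 36.87°;  2α = 73.74°
edge 1: e_1 = (+1.68, +0.86);  n_1 = (+0.4557, -0.8901)
edge 5: e_5 = (-0.29, -3.24);  n_5 = (-0.9960, +0.0891)
∠(n_1, n_5) = 122.22°
δ = |180° − 122.22°| = 57.78°
57.78° ≤ 2α = 73.74°  →  valid

δ = 57.78°, valid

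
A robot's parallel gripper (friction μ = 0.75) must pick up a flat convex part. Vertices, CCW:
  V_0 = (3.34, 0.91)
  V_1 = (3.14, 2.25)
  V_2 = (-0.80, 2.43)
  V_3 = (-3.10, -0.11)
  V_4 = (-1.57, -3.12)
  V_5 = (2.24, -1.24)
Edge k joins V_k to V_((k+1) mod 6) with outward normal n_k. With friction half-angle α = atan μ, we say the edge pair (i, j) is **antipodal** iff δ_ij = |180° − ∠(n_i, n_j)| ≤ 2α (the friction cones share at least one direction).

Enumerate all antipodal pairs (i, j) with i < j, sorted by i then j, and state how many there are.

count = 8; pairs: (0,2), (0,3), (1,3), (1,4), (1,5), (2,4), (2,5), (3,5)

α = atan 0.75 = 36.87°;  2α = 73.74°
n_0 = (+0.9890, +0.1476)
n_1 = (+0.0456, +0.9990)
n_2 = (-0.7413, +0.6712)
n_3 = (-0.8914, -0.4531)
n_4 = (+0.4425, -0.8968)
n_5 = (+0.8902, -0.4555)
  (0,1): δ = 101.10°  ·
  (0,2): δ = 50.65°  ✓
  (0,3): δ = 18.46°  ✓
  (0,4): δ = 107.77°  ·
  (0,5): δ = 144.42°  ·
  (1,2): δ = 129.55°  ·
  (1,3): δ = 60.44°  ✓
  (1,4): δ = 28.88°  ✓
  (1,5): δ = 65.52°  ✓
  (2,3): δ = 110.89°  ·
  (2,4): δ = 21.58°  ✓
  (2,5): δ = 15.07°  ✓
  (3,4): δ = 90.68°  ·
  (3,5): δ = 54.04°  ✓
  (4,5): δ = 143.36°  ·
antipodal pairs: 8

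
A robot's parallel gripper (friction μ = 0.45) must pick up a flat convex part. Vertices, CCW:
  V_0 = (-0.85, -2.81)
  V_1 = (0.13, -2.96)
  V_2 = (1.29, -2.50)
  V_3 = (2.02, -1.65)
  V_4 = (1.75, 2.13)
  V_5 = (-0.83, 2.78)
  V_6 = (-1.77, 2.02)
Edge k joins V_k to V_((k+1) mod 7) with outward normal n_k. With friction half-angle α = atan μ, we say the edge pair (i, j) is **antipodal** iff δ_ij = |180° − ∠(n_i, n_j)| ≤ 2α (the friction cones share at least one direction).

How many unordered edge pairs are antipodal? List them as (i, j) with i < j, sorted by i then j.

α = atan 0.45 = 24.23°;  2α = 48.46°
n_0 = (-0.1513, -0.9885)
n_1 = (+0.3686, -0.9296)
n_2 = (+0.7586, -0.6515)
n_3 = (+0.9975, +0.0712)
n_4 = (+0.2443, +0.9697)
n_5 = (-0.6287, +0.7776)
n_6 = (-0.9823, -0.1871)
  (0,1): δ = 149.67°  ·
  (0,2): δ = 121.95°  ·
  (0,3): δ = 77.21°  ·
  (0,4): δ = 5.44°  ✓
  (0,5): δ = 47.66°  ✓
  (0,6): δ = 109.49°  ·
  (1,2): δ = 152.29°  ·
  (1,3): δ = 107.55°  ·
  (1,4): δ = 35.77°  ✓
  (1,5): δ = 17.33°  ✓
  (1,6): δ = 79.15°  ·
  (2,3): δ = 135.26°  ·
  (2,4): δ = 63.48°  ·
  (2,5): δ = 10.39°  ✓
  (2,6): δ = 51.44°  ·
  (3,4): δ = 108.23°  ·
  (3,5): δ = 55.13°  ·
  (3,6): δ = 6.70°  ✓
  (4,5): δ = 126.90°  ·
  (4,6): δ = 65.07°  ·
  (5,6): δ = 118.17°  ·
antipodal pairs: 6

count = 6; pairs: (0,4), (0,5), (1,4), (1,5), (2,5), (3,6)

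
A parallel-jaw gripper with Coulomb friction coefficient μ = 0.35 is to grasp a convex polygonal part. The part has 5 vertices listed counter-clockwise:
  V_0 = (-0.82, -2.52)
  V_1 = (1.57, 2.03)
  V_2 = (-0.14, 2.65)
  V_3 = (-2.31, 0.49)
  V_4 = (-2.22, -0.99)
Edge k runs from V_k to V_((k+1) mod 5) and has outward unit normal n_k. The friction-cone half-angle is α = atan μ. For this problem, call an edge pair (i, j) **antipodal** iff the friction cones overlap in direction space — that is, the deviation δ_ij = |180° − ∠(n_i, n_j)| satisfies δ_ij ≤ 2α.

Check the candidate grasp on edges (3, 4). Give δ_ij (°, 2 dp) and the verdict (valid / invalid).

δ = 141.02°, invalid

α = atan 0.35 = 19.29°;  2α = 38.58°
edge 3: e_3 = (+0.09, -1.48);  n_3 = (-0.9982, -0.0607)
edge 4: e_4 = (+1.40, -1.53);  n_4 = (-0.7378, -0.6751)
∠(n_3, n_4) = 38.98°
δ = |180° − 38.98°| = 141.02°
141.02° > 2α = 38.58°  →  invalid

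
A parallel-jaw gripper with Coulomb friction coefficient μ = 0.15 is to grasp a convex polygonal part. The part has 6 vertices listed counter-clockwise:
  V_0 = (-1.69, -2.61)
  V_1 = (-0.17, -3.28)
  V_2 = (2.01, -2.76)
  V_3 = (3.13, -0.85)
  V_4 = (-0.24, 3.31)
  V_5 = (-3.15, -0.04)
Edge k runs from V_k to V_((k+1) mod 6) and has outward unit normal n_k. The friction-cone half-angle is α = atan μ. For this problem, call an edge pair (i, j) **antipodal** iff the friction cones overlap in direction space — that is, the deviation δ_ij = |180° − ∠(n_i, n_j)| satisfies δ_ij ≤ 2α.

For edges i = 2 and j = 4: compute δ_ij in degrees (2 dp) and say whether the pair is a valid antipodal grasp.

δ = 10.59°, valid

α = atan 0.15 = 8.53°;  2α = 17.06°
edge 2: e_2 = (+1.12, +1.91);  n_2 = (+0.8626, -0.5058)
edge 4: e_4 = (-2.91, -3.35);  n_4 = (-0.7549, +0.6558)
∠(n_2, n_4) = 169.41°
δ = |180° − 169.41°| = 10.59°
10.59° ≤ 2α = 17.06°  →  valid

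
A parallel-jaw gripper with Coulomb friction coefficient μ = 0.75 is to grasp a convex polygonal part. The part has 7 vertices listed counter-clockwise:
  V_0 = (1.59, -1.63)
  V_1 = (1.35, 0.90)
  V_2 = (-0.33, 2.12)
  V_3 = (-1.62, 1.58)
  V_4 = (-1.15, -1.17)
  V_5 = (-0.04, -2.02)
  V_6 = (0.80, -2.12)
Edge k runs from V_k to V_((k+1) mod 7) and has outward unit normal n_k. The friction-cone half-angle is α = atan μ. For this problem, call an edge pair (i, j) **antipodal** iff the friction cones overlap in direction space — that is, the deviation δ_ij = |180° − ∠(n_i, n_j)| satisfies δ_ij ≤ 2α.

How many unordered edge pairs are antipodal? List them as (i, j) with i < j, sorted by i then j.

α = atan 0.75 = 36.87°;  2α = 73.74°
n_0 = (+0.9955, +0.0944)
n_1 = (+0.5876, +0.8092)
n_2 = (-0.3861, +0.9224)
n_3 = (-0.9857, -0.1685)
n_4 = (-0.6080, -0.7940)
n_5 = (-0.1182, -0.9930)
n_6 = (+0.5271, -0.8498)
  (0,1): δ = 131.41°  ·
  (0,2): δ = 72.70°  ✓
  (0,3): δ = 4.28°  ✓
  (0,4): δ = 47.14°  ✓
  (0,5): δ = 77.79°  ·
  (0,6): δ = 116.39°  ·
  (1,2): δ = 121.30°  ·
  (1,3): δ = 44.31°  ✓
  (1,4): δ = 1.46°  ✓
  (1,5): δ = 29.20°  ✓
  (1,6): δ = 67.80°  ✓
  (2,3): δ = 103.02°  ·
  (2,4): δ = 60.16°  ✓
  (2,5): δ = 29.50°  ✓
  (2,6): δ = 9.09°  ✓
  (3,4): δ = 137.14°  ·
  (3,5): δ = 106.49°  ·
  (3,6): δ = 67.89°  ✓
  (4,5): δ = 149.35°  ·
  (4,6): δ = 110.75°  ·
  (5,6): δ = 141.40°  ·
antipodal pairs: 11

count = 11; pairs: (0,2), (0,3), (0,4), (1,3), (1,4), (1,5), (1,6), (2,4), (2,5), (2,6), (3,6)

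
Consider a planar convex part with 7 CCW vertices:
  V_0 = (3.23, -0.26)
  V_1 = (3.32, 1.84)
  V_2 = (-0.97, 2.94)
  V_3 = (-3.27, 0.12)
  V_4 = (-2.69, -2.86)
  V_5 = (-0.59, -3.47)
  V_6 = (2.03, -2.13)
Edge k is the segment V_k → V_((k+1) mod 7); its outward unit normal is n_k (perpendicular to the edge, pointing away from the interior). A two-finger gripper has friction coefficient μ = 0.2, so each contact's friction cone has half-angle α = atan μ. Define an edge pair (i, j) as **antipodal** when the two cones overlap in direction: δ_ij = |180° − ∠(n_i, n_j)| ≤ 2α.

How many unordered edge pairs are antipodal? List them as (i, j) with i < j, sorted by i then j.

α = atan 0.2 = 11.31°;  2α = 22.62°
n_0 = (+0.9991, -0.0428)
n_1 = (+0.2484, +0.9687)
n_2 = (-0.7749, +0.6320)
n_3 = (-0.9816, -0.1910)
n_4 = (-0.2789, -0.9603)
n_5 = (+0.4554, -0.8903)
n_6 = (+0.8416, -0.5401)
  (0,1): δ = 101.93°  ·
  (0,2): δ = 36.75°  ·
  (0,3): δ = 13.47°  ✓
  (0,4): δ = 76.26°  ·
  (0,5): δ = 119.54°  ·
  (0,6): δ = 149.77°  ·
  (1,2): δ = 114.82°  ·
  (1,3): δ = 64.60°  ·
  (1,4): δ = 1.82°  ✓
  (1,5): δ = 41.47°  ·
  (1,6): δ = 71.69°  ·
  (2,3): δ = 129.79°  ·
  (2,4): δ = 67.00°  ·
  (2,5): δ = 23.71°  ·
  (2,6): δ = 6.51°  ✓
  (3,4): δ = 117.21°  ·
  (3,5): δ = 73.93°  ·
  (3,6): δ = 43.70°  ·
  (4,5): δ = 136.72°  ·
  (4,6): δ = 106.49°  ·
  (5,6): δ = 149.78°  ·
antipodal pairs: 3

count = 3; pairs: (0,3), (1,4), (2,6)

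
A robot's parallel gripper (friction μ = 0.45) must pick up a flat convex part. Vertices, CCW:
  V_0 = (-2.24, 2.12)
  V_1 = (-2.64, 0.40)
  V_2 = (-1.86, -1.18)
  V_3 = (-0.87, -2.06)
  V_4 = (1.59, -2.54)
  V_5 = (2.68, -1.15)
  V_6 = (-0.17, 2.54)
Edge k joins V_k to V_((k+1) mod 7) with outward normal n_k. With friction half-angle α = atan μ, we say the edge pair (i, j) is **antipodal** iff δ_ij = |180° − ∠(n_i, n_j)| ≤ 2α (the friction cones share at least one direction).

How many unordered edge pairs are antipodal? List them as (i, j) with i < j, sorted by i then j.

α = atan 0.45 = 24.23°;  2α = 48.46°
n_0 = (-0.9740, +0.2265)
n_1 = (-0.8967, -0.4427)
n_2 = (-0.6644, -0.7474)
n_3 = (-0.1915, -0.9815)
n_4 = (+0.7869, -0.6171)
n_5 = (+0.7914, +0.6113)
n_6 = (-0.1988, +0.9800)
  (0,1): δ = 140.63°  ·
  (0,2): δ = 118.54°  ·
  (0,3): δ = 87.95°  ·
  (0,4): δ = 25.01°  ✓
  (0,5): δ = 50.77°  ·
  (0,6): δ = 114.56°  ·
  (1,2): δ = 157.91°  ·
  (1,3): δ = 127.32°  ·
  (1,4): δ = 64.38°  ·
  (1,5): δ = 11.41°  ✓
  (1,6): δ = 75.20°  ·
  (2,3): δ = 149.41°  ·
  (2,4): δ = 86.47°  ·
  (2,5): δ = 10.69°  ✓
  (2,6): δ = 53.10°  ·
  (3,4): δ = 117.06°  ·
  (3,5): δ = 41.28°  ✓
  (3,6): δ = 22.51°  ✓
  (4,5): δ = 104.22°  ·
  (4,6): δ = 40.43°  ✓
  (5,6): δ = 116.21°  ·
antipodal pairs: 6

count = 6; pairs: (0,4), (1,5), (2,5), (3,5), (3,6), (4,6)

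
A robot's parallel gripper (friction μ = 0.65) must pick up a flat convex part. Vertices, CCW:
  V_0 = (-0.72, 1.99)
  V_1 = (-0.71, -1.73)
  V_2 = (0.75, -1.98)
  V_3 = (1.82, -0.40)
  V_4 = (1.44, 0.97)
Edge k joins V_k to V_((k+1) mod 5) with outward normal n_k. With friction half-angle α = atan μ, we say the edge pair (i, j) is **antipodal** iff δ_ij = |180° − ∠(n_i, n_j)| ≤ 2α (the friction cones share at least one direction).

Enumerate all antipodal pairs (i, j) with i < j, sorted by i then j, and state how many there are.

count = 5; pairs: (0,2), (0,3), (0,4), (1,3), (1,4)

α = atan 0.65 = 33.02°;  2α = 66.05°
n_0 = (-1.0000, -0.0027)
n_1 = (-0.1688, -0.9857)
n_2 = (+0.8280, -0.5607)
n_3 = (+0.9636, +0.2673)
n_4 = (+0.4270, +0.9042)
  (0,1): δ = 99.87°  ·
  (0,2): δ = 34.26°  ✓
  (0,3): δ = 15.35°  ✓
  (0,4): δ = 64.57°  ✓
  (1,2): δ = 114.39°  ·
  (1,3): δ = 64.78°  ✓
  (1,4): δ = 15.56°  ✓
  (2,3): δ = 130.39°  ·
  (2,4): δ = 81.17°  ·
  (3,4): δ = 130.78°  ·
antipodal pairs: 5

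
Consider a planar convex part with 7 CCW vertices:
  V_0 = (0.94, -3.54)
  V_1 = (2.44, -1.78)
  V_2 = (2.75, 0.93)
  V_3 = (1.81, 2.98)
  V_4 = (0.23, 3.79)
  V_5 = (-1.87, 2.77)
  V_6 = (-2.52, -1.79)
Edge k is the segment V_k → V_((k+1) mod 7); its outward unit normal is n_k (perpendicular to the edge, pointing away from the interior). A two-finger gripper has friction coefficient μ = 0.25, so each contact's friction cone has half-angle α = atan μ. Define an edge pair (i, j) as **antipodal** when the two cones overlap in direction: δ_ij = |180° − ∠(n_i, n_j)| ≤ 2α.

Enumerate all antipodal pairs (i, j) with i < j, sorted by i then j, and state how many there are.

count = 3; pairs: (0,4), (1,5), (3,6)

α = atan 0.25 = 14.04°;  2α = 28.07°
n_0 = (+0.7611, -0.6487)
n_1 = (+0.9935, -0.1136)
n_2 = (+0.9090, +0.4168)
n_3 = (+0.4562, +0.8899)
n_4 = (-0.4369, +0.8995)
n_5 = (-0.9900, +0.1411)
n_6 = (-0.4513, -0.8924)
  (0,1): δ = 146.09°  ·
  (0,2): δ = 114.93°  ·
  (0,3): δ = 76.70°  ·
  (0,4): δ = 23.65°  ✓
  (0,5): δ = 32.33°  ·
  (0,6): δ = 103.61°  ·
  (1,2): δ = 148.84°  ·
  (1,3): δ = 110.62°  ·
  (1,4): δ = 57.57°  ·
  (1,5): δ = 1.59°  ✓
  (1,6): δ = 69.70°  ·
  (2,3): δ = 141.78°  ·
  (2,4): δ = 88.73°  ·
  (2,5): δ = 32.75°  ·
  (2,6): δ = 38.54°  ·
  (3,4): δ = 126.95°  ·
  (3,5): δ = 70.97°  ·
  (3,6): δ = 0.31°  ✓
  (4,5): δ = 124.02°  ·
  (4,6): δ = 52.74°  ·
  (5,6): δ = 108.72°  ·
antipodal pairs: 3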